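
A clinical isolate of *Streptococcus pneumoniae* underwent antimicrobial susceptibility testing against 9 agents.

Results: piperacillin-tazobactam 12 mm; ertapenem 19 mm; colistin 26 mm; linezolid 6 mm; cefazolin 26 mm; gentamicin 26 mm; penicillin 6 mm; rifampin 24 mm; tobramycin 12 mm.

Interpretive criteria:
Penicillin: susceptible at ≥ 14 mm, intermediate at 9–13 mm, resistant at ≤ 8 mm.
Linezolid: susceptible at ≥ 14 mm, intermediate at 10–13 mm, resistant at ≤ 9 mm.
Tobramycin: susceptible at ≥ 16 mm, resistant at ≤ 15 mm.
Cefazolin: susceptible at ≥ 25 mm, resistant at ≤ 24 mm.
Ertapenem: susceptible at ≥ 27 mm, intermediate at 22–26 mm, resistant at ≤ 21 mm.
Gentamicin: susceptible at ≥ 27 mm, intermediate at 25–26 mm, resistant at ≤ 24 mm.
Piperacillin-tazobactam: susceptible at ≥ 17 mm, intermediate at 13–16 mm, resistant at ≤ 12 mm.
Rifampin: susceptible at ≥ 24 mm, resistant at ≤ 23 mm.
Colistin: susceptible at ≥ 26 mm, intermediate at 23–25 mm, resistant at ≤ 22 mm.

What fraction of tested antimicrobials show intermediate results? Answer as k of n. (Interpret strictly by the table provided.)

1 of 9

Piperacillin-tazobactam: 12 mm is ≤ 12 mm → resistant
Ertapenem (19 mm) ≤ 21 mm ⇒ R
Colistin: 26 mm is ≥ 26 mm — S
Linezolid: 6 mm is ≤ 9 mm — R
Cefazolin (26 mm) ≥ 25 mm → S
Gentamicin: 26 mm is in 25–26 mm → intermediate
Penicillin: 6 mm is ≤ 8 mm ⇒ resistant
Rifampin (24 mm) ≥ 24 mm — susceptible
Tobramycin: 12 mm is ≤ 15 mm → resistant
Intermediate: 1/9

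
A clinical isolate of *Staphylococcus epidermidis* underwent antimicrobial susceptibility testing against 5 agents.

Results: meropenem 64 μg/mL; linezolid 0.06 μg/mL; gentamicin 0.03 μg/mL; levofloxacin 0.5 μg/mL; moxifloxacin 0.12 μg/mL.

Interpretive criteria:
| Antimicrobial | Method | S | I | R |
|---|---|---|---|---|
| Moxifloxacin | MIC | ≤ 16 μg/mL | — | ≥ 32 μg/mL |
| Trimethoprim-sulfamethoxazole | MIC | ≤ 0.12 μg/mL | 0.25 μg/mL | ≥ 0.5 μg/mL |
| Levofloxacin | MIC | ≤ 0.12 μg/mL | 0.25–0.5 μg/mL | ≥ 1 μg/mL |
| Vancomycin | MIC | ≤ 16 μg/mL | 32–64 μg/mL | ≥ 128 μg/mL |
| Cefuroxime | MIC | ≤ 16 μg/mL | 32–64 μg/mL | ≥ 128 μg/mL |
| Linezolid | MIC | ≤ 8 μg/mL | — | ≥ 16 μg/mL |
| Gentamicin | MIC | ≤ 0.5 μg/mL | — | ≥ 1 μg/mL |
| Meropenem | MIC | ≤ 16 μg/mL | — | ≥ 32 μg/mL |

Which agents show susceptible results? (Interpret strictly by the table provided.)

linezolid, gentamicin, moxifloxacin

Meropenem 64 μg/mL: ≥ 32 μg/mL — R
Linezolid: 0.06 μg/mL is ≤ 8 μg/mL — S
Gentamicin (0.03 μg/mL) ≤ 0.5 μg/mL → Susceptible
Levofloxacin (0.5 μg/mL) in 0.25–0.5 μg/mL → Intermediate
Moxifloxacin 0.12 μg/mL: ≤ 16 μg/mL — susceptible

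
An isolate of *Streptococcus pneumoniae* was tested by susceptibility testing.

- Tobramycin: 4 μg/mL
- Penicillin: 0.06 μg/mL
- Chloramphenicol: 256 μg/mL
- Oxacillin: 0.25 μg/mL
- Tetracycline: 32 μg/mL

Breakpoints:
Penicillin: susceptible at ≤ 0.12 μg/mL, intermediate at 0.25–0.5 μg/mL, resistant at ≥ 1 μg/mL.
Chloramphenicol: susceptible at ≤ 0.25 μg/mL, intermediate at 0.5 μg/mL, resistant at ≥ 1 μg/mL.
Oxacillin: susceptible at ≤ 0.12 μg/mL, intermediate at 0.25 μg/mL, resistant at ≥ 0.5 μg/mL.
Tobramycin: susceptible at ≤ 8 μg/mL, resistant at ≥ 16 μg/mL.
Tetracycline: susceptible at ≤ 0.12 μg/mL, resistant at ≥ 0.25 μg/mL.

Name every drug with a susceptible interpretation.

Tobramycin (4 μg/mL) ≤ 8 μg/mL — susceptible
Penicillin: 0.06 μg/mL is ≤ 0.12 μg/mL → Susceptible
Chloramphenicol 256 μg/mL: ≥ 1 μg/mL → Resistant
Oxacillin: 0.25 μg/mL is = 0.25 μg/mL → I
Tetracycline (32 μg/mL) ≥ 0.25 μg/mL → R

tobramycin, penicillin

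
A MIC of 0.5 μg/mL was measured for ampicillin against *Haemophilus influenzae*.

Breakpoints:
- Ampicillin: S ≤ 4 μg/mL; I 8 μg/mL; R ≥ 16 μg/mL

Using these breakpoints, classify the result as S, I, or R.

Ampicillin (0.5 μg/mL) ≤ 4 μg/mL — Susceptible

Susceptible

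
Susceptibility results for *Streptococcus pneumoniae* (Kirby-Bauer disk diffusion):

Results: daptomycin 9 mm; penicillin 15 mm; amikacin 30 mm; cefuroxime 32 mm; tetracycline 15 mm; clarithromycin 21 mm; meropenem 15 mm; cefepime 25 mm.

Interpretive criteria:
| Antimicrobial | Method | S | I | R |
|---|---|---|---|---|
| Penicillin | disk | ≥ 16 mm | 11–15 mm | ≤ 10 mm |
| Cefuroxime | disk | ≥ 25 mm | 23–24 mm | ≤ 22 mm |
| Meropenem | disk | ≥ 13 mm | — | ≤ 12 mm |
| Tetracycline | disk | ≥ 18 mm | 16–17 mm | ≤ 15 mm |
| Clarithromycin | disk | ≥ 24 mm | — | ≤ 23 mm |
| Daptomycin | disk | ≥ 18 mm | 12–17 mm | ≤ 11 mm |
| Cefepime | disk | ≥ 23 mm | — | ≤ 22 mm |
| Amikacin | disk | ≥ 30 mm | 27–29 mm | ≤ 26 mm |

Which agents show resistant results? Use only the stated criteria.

Daptomycin (9 mm) ≤ 11 mm — resistant
Penicillin: 15 mm is in 11–15 mm ⇒ intermediate
Amikacin: 30 mm is ≥ 30 mm ⇒ Susceptible
Cefuroxime: 32 mm is ≥ 25 mm → Susceptible
Tetracycline (15 mm) ≤ 15 mm → R
Clarithromycin 21 mm: ≤ 23 mm ⇒ R
Meropenem 15 mm: ≥ 13 mm — Susceptible
Cefepime: 25 mm is ≥ 23 mm ⇒ susceptible

daptomycin, tetracycline, clarithromycin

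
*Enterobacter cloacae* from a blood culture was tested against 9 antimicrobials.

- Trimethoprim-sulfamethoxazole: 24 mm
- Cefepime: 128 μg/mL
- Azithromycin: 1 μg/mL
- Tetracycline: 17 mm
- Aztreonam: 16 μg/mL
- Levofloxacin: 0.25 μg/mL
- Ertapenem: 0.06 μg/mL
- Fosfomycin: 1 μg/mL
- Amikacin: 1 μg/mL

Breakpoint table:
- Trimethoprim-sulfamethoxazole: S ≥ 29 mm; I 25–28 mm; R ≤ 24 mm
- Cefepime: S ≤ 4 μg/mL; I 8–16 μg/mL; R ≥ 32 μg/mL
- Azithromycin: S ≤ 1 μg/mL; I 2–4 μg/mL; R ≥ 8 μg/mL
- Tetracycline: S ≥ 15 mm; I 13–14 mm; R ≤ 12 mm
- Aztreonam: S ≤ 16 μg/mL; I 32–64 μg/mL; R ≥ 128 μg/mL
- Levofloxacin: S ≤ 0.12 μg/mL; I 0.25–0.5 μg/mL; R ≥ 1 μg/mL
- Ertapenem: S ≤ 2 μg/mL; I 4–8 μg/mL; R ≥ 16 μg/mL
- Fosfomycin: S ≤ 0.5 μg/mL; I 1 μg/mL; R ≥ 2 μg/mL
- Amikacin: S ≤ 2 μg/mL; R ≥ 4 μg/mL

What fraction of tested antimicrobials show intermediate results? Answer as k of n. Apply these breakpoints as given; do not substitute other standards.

Trimethoprim-sulfamethoxazole: 24 mm is ≤ 24 mm → Resistant
Cefepime: 128 μg/mL is ≥ 32 μg/mL ⇒ R
Azithromycin (1 μg/mL) ≤ 1 μg/mL → Susceptible
Tetracycline: 17 mm is ≥ 15 mm — susceptible
Aztreonam: 16 μg/mL is ≤ 16 μg/mL — susceptible
Levofloxacin (0.25 μg/mL) in 0.25–0.5 μg/mL — Intermediate
Ertapenem 0.06 μg/mL: ≤ 2 μg/mL → Susceptible
Fosfomycin: 1 μg/mL is = 1 μg/mL ⇒ Intermediate
Amikacin: 1 μg/mL is ≤ 2 μg/mL — susceptible
Intermediate: 2/9

2 of 9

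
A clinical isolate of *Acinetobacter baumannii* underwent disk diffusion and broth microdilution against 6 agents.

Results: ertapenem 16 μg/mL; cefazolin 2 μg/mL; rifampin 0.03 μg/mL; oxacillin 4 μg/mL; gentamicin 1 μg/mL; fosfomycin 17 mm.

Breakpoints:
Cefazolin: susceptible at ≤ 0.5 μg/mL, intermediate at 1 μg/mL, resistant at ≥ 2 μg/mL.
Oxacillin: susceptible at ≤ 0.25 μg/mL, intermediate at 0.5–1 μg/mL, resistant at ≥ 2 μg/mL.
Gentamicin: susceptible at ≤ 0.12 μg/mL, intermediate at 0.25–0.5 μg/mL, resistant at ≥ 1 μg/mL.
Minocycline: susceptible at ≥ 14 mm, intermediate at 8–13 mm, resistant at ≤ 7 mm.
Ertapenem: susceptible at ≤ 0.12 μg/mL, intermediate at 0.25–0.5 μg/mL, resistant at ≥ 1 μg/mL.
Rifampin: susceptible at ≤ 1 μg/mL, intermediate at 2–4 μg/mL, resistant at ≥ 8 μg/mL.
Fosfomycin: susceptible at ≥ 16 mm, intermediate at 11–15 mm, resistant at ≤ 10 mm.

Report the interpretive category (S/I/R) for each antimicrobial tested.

R, R, S, R, R, S

Ertapenem 16 μg/mL: ≥ 1 μg/mL — R
Cefazolin (2 μg/mL) ≥ 2 μg/mL → resistant
Rifampin: 0.03 μg/mL is ≤ 1 μg/mL → S
Oxacillin: 4 μg/mL is ≥ 2 μg/mL ⇒ R
Gentamicin 1 μg/mL: ≥ 1 μg/mL — R
Fosfomycin: 17 mm is ≥ 16 mm ⇒ S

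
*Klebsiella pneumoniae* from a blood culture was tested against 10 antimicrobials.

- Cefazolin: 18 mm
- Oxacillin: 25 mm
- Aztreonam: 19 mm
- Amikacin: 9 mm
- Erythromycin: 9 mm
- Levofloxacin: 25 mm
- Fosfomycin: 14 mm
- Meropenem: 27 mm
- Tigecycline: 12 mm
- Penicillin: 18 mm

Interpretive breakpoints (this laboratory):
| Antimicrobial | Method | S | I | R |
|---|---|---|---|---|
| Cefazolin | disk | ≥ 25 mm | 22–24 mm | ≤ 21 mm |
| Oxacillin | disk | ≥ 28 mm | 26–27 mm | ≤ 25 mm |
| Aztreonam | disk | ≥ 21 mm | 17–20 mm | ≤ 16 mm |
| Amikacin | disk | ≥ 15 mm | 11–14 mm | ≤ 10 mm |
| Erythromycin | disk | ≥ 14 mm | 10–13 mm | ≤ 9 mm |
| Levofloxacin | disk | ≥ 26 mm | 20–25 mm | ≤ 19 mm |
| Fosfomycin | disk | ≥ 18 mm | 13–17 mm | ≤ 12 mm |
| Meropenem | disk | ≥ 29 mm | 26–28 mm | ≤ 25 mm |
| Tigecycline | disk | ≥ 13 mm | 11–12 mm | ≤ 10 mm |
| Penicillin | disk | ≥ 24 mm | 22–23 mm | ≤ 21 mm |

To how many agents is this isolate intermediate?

Cefazolin 18 mm: ≤ 21 mm — resistant
Oxacillin: 25 mm is ≤ 25 mm → Resistant
Aztreonam: 19 mm is in 17–20 mm → I
Amikacin: 9 mm is ≤ 10 mm ⇒ R
Erythromycin: 9 mm is ≤ 9 mm → Resistant
Levofloxacin: 25 mm is in 20–25 mm → Intermediate
Fosfomycin (14 mm) in 13–17 mm → intermediate
Meropenem: 27 mm is in 26–28 mm ⇒ I
Tigecycline (12 mm) in 11–12 mm ⇒ intermediate
Penicillin 18 mm: ≤ 21 mm — resistant
Intermediate: 5

5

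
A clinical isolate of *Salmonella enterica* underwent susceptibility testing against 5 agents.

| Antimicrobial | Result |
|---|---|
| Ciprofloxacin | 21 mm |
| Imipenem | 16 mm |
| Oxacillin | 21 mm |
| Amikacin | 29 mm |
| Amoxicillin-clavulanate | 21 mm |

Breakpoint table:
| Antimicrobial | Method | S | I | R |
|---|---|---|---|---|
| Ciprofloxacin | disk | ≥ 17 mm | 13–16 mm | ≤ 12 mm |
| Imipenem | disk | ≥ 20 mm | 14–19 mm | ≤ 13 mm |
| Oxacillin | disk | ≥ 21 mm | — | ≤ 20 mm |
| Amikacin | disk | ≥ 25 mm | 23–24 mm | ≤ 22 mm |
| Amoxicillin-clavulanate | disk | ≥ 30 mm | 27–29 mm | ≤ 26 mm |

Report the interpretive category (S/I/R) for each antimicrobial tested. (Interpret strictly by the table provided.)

Ciprofloxacin 21 mm: ≥ 17 mm — Susceptible
Imipenem: 16 mm is in 14–19 mm → Intermediate
Oxacillin: 21 mm is ≥ 21 mm ⇒ S
Amikacin (29 mm) ≥ 25 mm → susceptible
Amoxicillin-clavulanate 21 mm: ≤ 26 mm ⇒ resistant

S, I, S, S, R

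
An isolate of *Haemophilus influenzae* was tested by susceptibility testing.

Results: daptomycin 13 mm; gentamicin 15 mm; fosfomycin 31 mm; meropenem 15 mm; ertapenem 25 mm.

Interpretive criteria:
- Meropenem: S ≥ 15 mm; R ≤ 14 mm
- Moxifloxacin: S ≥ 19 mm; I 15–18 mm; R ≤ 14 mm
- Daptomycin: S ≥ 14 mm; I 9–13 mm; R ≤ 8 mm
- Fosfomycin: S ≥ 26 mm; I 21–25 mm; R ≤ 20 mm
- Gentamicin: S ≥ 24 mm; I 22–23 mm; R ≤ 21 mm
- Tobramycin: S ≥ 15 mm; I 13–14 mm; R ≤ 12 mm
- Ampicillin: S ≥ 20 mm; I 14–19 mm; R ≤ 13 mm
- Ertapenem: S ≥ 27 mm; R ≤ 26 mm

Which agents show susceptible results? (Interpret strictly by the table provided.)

fosfomycin, meropenem

Daptomycin 13 mm: in 9–13 mm — I
Gentamicin (15 mm) ≤ 21 mm — R
Fosfomycin (31 mm) ≥ 26 mm — Susceptible
Meropenem: 15 mm is ≥ 15 mm ⇒ susceptible
Ertapenem 25 mm: ≤ 26 mm → Resistant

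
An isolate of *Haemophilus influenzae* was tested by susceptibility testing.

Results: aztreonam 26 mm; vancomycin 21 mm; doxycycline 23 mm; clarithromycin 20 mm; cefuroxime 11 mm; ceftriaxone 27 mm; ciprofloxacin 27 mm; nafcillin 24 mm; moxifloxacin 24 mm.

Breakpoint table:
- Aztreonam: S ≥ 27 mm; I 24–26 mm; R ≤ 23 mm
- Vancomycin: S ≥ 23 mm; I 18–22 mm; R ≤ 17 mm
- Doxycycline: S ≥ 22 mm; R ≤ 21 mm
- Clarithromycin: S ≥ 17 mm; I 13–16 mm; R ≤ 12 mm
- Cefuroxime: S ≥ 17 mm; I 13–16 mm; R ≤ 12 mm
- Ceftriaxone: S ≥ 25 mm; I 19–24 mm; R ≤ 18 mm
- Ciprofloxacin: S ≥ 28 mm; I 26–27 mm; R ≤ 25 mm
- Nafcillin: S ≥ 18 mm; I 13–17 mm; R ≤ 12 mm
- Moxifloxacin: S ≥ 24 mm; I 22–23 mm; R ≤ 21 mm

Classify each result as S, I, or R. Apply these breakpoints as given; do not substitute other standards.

I, I, S, S, R, S, I, S, S

Aztreonam (26 mm) in 24–26 mm ⇒ intermediate
Vancomycin (21 mm) in 18–22 mm — Intermediate
Doxycycline: 23 mm is ≥ 22 mm ⇒ Susceptible
Clarithromycin (20 mm) ≥ 17 mm → S
Cefuroxime 11 mm: ≤ 12 mm — resistant
Ceftriaxone: 27 mm is ≥ 25 mm ⇒ Susceptible
Ciprofloxacin (27 mm) in 26–27 mm ⇒ Intermediate
Nafcillin: 24 mm is ≥ 18 mm → S
Moxifloxacin: 24 mm is ≥ 24 mm → susceptible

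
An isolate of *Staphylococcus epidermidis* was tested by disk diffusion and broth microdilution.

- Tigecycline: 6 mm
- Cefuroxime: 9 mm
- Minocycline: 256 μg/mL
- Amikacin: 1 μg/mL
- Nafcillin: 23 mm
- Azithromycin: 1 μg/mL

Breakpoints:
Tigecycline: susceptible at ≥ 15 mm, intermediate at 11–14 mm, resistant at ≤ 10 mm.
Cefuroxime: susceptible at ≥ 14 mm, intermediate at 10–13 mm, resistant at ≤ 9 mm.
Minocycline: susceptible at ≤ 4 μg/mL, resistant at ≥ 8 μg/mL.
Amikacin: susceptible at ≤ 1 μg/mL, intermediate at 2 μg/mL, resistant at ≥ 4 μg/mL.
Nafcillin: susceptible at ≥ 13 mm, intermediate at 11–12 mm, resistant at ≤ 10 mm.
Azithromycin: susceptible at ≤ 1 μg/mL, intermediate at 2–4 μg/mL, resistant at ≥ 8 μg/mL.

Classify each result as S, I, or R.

Tigecycline: 6 mm is ≤ 10 mm → R
Cefuroxime 9 mm: ≤ 9 mm — Resistant
Minocycline 256 μg/mL: ≥ 8 μg/mL ⇒ Resistant
Amikacin 1 μg/mL: ≤ 1 μg/mL ⇒ susceptible
Nafcillin 23 mm: ≥ 13 mm → susceptible
Azithromycin: 1 μg/mL is ≤ 1 μg/mL ⇒ S

R, R, R, S, S, S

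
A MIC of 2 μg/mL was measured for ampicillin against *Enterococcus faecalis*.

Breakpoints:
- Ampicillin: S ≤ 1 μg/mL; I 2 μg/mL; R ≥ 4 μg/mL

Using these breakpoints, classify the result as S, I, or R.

Intermediate

Ampicillin 2 μg/mL: = 2 μg/mL ⇒ intermediate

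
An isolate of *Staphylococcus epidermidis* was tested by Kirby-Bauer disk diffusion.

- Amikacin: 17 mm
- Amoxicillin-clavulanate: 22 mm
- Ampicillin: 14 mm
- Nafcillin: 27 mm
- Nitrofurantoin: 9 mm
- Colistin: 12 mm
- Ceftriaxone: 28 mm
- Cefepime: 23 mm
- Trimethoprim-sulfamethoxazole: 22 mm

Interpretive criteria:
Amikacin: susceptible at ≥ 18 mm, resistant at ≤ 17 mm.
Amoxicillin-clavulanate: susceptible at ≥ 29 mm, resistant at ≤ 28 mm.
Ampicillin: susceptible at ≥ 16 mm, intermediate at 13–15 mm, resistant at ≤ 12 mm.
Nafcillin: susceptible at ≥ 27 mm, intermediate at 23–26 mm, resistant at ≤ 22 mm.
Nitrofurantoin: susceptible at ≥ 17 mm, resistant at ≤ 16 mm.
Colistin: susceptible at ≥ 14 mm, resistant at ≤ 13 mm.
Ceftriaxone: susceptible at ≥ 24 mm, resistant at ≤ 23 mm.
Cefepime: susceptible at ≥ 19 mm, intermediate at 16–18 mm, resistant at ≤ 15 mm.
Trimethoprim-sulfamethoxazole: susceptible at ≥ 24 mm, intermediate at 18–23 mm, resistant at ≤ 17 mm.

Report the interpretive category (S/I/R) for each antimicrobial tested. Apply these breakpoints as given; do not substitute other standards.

R, R, I, S, R, R, S, S, I

Amikacin (17 mm) ≤ 17 mm → resistant
Amoxicillin-clavulanate 22 mm: ≤ 28 mm ⇒ R
Ampicillin 14 mm: in 13–15 mm ⇒ Intermediate
Nafcillin: 27 mm is ≥ 27 mm — Susceptible
Nitrofurantoin: 9 mm is ≤ 16 mm → resistant
Colistin 12 mm: ≤ 13 mm → Resistant
Ceftriaxone: 28 mm is ≥ 24 mm ⇒ susceptible
Cefepime: 23 mm is ≥ 19 mm — susceptible
Trimethoprim-sulfamethoxazole: 22 mm is in 18–23 mm — I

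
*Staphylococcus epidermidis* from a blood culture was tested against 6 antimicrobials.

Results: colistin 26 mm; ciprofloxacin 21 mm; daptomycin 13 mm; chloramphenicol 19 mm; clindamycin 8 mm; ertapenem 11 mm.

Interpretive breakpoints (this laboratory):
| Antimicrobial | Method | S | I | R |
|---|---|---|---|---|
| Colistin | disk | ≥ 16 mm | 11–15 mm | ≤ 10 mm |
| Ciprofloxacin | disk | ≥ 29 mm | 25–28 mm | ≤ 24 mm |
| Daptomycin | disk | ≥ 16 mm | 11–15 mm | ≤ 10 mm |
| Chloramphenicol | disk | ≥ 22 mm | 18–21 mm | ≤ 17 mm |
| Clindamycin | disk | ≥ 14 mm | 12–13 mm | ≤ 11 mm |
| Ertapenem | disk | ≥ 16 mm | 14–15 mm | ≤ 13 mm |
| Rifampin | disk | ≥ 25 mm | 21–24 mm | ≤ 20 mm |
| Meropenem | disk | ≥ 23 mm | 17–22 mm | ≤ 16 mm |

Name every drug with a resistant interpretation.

ciprofloxacin, clindamycin, ertapenem

Colistin: 26 mm is ≥ 16 mm — susceptible
Ciprofloxacin 21 mm: ≤ 24 mm → resistant
Daptomycin 13 mm: in 11–15 mm ⇒ intermediate
Chloramphenicol 19 mm: in 18–21 mm ⇒ Intermediate
Clindamycin (8 mm) ≤ 11 mm ⇒ resistant
Ertapenem 11 mm: ≤ 13 mm → resistant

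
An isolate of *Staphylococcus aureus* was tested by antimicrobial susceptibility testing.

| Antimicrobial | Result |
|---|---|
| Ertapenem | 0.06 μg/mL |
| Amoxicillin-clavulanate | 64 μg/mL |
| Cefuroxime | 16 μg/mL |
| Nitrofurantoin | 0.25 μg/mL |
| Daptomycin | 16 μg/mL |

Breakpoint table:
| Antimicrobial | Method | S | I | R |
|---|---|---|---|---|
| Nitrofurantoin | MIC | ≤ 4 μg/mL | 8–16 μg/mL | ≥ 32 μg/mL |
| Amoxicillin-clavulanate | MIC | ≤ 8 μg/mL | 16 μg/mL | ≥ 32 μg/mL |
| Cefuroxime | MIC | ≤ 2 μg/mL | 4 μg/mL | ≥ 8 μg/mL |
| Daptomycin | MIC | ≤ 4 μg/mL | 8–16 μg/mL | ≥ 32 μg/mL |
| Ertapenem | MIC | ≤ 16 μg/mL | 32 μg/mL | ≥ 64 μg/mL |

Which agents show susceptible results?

ertapenem, nitrofurantoin

Ertapenem 0.06 μg/mL: ≤ 16 μg/mL ⇒ susceptible
Amoxicillin-clavulanate (64 μg/mL) ≥ 32 μg/mL — Resistant
Cefuroxime (16 μg/mL) ≥ 8 μg/mL — resistant
Nitrofurantoin: 0.25 μg/mL is ≤ 4 μg/mL → S
Daptomycin (16 μg/mL) in 8–16 μg/mL → intermediate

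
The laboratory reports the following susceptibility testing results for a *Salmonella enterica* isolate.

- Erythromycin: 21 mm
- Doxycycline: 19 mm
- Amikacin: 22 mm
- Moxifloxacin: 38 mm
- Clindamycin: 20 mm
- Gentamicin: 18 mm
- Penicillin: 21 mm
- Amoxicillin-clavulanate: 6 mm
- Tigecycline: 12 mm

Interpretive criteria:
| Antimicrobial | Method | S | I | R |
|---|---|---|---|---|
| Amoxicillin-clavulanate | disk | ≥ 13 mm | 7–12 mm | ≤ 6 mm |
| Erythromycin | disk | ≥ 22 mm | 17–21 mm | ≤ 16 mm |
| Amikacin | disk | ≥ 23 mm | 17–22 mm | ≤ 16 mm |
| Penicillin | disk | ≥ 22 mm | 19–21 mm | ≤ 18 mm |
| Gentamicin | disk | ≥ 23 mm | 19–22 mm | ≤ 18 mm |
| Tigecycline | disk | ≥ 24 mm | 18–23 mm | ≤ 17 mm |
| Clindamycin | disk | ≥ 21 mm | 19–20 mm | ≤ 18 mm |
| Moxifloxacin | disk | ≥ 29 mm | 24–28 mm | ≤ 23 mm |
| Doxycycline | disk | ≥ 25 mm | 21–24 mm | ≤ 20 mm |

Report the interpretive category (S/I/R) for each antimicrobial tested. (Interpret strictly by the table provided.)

I, R, I, S, I, R, I, R, R

Erythromycin 21 mm: in 17–21 mm ⇒ intermediate
Doxycycline 19 mm: ≤ 20 mm — resistant
Amikacin: 22 mm is in 17–22 mm → intermediate
Moxifloxacin (38 mm) ≥ 29 mm ⇒ susceptible
Clindamycin: 20 mm is in 19–20 mm ⇒ intermediate
Gentamicin (18 mm) ≤ 18 mm — resistant
Penicillin 21 mm: in 19–21 mm — Intermediate
Amoxicillin-clavulanate (6 mm) ≤ 6 mm — R
Tigecycline (12 mm) ≤ 17 mm — resistant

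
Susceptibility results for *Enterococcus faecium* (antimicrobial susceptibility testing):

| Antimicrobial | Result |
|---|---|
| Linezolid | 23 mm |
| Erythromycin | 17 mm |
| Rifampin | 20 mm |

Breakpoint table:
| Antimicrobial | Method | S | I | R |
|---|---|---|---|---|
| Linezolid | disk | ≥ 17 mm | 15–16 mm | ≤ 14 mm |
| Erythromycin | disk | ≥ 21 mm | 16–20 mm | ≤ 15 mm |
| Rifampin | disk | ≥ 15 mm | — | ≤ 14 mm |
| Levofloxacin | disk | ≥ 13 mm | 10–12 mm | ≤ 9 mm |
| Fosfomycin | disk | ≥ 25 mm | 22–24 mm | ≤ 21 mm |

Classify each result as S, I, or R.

S, I, S

Linezolid 23 mm: ≥ 17 mm ⇒ S
Erythromycin (17 mm) in 16–20 mm — intermediate
Rifampin 20 mm: ≥ 15 mm — Susceptible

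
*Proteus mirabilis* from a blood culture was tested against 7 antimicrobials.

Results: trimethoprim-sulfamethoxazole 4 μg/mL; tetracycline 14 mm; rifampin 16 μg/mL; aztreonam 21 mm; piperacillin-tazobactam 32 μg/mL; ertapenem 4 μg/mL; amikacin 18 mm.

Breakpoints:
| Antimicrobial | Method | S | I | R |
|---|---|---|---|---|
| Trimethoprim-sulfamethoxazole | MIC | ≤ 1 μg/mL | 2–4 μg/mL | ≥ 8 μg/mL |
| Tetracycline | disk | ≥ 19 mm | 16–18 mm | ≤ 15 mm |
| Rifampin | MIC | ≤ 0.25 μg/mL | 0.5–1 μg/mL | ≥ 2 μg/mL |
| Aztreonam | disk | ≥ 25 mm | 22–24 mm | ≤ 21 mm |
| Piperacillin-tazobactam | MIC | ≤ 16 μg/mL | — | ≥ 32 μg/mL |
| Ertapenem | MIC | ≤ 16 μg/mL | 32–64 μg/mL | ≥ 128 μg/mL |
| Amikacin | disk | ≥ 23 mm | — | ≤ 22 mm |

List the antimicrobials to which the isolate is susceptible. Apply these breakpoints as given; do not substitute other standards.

ertapenem

Trimethoprim-sulfamethoxazole (4 μg/mL) in 2–4 μg/mL ⇒ I
Tetracycline (14 mm) ≤ 15 mm — resistant
Rifampin 16 μg/mL: ≥ 2 μg/mL ⇒ Resistant
Aztreonam (21 mm) ≤ 21 mm → Resistant
Piperacillin-tazobactam: 32 μg/mL is ≥ 32 μg/mL — resistant
Ertapenem (4 μg/mL) ≤ 16 μg/mL ⇒ susceptible
Amikacin: 18 mm is ≤ 22 mm ⇒ Resistant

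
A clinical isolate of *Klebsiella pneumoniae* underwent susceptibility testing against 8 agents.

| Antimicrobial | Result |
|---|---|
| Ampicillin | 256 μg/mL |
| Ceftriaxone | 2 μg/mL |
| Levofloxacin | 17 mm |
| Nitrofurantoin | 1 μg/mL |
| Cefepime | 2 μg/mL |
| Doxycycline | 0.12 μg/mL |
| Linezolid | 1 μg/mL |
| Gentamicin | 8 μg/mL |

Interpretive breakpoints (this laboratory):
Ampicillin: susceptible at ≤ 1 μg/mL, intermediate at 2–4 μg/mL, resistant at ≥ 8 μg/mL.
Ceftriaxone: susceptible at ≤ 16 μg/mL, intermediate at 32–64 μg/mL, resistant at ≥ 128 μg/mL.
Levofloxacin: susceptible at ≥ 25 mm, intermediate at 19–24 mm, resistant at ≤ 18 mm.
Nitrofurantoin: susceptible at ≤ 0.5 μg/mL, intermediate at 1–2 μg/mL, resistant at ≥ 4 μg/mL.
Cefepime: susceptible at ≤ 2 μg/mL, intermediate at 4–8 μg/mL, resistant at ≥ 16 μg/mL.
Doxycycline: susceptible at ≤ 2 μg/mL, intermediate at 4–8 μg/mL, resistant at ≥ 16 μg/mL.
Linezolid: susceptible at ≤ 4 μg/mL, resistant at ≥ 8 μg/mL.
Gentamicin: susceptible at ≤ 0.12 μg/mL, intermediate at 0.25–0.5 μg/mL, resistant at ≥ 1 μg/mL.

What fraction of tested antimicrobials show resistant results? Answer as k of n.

3 of 8

Ampicillin (256 μg/mL) ≥ 8 μg/mL ⇒ Resistant
Ceftriaxone: 2 μg/mL is ≤ 16 μg/mL — susceptible
Levofloxacin 17 mm: ≤ 18 mm — Resistant
Nitrofurantoin (1 μg/mL) in 1–2 μg/mL → I
Cefepime (2 μg/mL) ≤ 2 μg/mL → Susceptible
Doxycycline 0.12 μg/mL: ≤ 2 μg/mL — Susceptible
Linezolid: 1 μg/mL is ≤ 4 μg/mL → susceptible
Gentamicin 8 μg/mL: ≥ 1 μg/mL — Resistant
Resistant: 3/8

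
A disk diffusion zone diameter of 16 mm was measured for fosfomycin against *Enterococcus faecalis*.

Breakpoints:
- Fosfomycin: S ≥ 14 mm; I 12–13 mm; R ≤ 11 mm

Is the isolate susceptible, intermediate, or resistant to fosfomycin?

Susceptible

Fosfomycin: 16 mm is ≥ 14 mm → Susceptible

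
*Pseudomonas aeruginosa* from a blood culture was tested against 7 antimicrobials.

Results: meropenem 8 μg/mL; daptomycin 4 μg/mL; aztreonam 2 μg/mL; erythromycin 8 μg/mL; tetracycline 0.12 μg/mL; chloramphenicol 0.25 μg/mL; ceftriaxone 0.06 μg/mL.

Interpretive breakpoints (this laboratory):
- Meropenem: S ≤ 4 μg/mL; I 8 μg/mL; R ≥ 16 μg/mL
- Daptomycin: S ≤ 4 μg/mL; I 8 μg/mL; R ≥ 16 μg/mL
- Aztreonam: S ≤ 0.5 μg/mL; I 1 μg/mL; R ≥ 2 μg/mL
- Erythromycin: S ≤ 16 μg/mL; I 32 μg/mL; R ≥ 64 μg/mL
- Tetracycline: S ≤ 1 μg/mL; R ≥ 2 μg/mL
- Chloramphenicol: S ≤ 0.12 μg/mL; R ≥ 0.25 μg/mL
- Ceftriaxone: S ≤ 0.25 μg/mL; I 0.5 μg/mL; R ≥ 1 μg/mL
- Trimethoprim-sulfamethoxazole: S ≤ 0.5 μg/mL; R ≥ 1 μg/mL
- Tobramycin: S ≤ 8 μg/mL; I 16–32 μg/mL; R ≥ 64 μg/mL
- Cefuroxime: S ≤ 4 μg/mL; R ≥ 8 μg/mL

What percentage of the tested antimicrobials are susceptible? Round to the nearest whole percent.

57%

Meropenem: 8 μg/mL is = 8 μg/mL — I
Daptomycin (4 μg/mL) ≤ 4 μg/mL → susceptible
Aztreonam 2 μg/mL: ≥ 2 μg/mL → Resistant
Erythromycin (8 μg/mL) ≤ 16 μg/mL → susceptible
Tetracycline 0.12 μg/mL: ≤ 1 μg/mL — Susceptible
Chloramphenicol: 0.25 μg/mL is ≥ 0.25 μg/mL — R
Ceftriaxone: 0.06 μg/mL is ≤ 0.25 μg/mL — susceptible
Susceptible: 4/7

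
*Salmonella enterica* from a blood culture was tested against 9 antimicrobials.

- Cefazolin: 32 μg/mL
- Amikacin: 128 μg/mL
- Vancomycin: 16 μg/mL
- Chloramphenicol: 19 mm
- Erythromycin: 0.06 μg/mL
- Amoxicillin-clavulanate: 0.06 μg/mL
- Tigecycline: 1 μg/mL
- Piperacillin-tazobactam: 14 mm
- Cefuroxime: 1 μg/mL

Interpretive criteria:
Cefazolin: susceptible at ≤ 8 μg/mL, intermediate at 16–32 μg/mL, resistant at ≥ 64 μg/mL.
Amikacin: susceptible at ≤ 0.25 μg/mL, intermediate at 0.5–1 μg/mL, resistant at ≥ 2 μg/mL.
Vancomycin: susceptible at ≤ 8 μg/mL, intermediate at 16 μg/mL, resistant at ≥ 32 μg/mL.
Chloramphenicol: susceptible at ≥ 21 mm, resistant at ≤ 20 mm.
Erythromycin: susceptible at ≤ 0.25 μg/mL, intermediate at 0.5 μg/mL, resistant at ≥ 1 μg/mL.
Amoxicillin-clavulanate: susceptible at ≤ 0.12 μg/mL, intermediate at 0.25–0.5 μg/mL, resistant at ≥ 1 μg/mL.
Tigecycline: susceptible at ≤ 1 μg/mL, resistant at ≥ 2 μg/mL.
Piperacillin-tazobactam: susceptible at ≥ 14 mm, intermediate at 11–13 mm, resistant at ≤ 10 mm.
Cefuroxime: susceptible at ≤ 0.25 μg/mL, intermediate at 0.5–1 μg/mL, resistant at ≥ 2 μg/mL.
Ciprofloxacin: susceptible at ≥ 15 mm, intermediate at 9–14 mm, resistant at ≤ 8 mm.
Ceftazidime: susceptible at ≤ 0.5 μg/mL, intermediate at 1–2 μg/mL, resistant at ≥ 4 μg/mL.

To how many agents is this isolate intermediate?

3

Cefazolin: 32 μg/mL is in 16–32 μg/mL ⇒ I
Amikacin 128 μg/mL: ≥ 2 μg/mL — resistant
Vancomycin 16 μg/mL: = 16 μg/mL → I
Chloramphenicol: 19 mm is ≤ 20 mm ⇒ R
Erythromycin (0.06 μg/mL) ≤ 0.25 μg/mL — Susceptible
Amoxicillin-clavulanate (0.06 μg/mL) ≤ 0.12 μg/mL — S
Tigecycline 1 μg/mL: ≤ 1 μg/mL ⇒ S
Piperacillin-tazobactam 14 mm: ≥ 14 mm ⇒ Susceptible
Cefuroxime (1 μg/mL) in 0.5–1 μg/mL ⇒ intermediate
Intermediate: 3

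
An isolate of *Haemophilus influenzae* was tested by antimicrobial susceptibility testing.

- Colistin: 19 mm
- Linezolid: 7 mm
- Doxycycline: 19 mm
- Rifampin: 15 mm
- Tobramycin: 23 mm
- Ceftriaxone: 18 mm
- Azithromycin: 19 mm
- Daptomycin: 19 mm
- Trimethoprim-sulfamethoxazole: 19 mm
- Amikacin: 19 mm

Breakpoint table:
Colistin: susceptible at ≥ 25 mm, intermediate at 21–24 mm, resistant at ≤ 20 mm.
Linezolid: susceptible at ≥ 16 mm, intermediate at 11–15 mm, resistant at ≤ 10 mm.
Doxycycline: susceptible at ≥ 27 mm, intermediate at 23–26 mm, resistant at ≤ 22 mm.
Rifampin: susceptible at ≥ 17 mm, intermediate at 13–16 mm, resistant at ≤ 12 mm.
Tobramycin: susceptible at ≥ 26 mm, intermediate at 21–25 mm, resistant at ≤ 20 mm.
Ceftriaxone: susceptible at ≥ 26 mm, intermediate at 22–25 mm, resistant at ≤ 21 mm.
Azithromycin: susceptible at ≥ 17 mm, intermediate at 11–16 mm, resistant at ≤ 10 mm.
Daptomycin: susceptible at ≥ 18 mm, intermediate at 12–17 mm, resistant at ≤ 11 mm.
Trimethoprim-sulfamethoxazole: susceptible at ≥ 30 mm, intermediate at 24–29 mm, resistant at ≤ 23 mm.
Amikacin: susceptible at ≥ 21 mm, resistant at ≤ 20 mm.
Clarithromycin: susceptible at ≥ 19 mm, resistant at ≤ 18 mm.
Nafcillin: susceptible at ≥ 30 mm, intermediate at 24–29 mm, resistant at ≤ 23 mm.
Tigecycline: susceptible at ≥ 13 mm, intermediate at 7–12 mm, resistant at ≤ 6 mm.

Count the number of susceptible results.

2

Colistin 19 mm: ≤ 20 mm → R
Linezolid: 7 mm is ≤ 10 mm ⇒ Resistant
Doxycycline: 19 mm is ≤ 22 mm — Resistant
Rifampin: 15 mm is in 13–16 mm → intermediate
Tobramycin 23 mm: in 21–25 mm — intermediate
Ceftriaxone (18 mm) ≤ 21 mm → resistant
Azithromycin: 19 mm is ≥ 17 mm → S
Daptomycin 19 mm: ≥ 18 mm → susceptible
Trimethoprim-sulfamethoxazole 19 mm: ≤ 23 mm — Resistant
Amikacin: 19 mm is ≤ 20 mm → resistant
Susceptible: 2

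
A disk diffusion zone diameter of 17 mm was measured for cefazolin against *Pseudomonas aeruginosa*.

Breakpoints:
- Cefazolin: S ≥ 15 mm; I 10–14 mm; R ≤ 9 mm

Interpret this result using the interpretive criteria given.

Cefazolin: 17 mm is ≥ 15 mm ⇒ Susceptible

Susceptible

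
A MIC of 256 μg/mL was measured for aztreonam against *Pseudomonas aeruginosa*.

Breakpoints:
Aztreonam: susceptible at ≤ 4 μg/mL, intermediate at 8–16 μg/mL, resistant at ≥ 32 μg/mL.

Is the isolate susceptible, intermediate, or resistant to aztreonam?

Aztreonam (256 μg/mL) ≥ 32 μg/mL ⇒ R

R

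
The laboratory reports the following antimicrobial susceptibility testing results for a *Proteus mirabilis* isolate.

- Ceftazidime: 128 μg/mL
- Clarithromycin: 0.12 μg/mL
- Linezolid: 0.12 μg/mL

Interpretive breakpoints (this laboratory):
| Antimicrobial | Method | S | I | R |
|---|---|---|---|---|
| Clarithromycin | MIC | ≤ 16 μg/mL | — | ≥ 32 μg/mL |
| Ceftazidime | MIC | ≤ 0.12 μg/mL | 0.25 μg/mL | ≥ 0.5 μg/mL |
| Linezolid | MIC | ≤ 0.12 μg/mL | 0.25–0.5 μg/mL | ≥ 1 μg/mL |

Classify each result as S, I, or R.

R, S, S

Ceftazidime (128 μg/mL) ≥ 0.5 μg/mL — Resistant
Clarithromycin (0.12 μg/mL) ≤ 16 μg/mL — Susceptible
Linezolid: 0.12 μg/mL is ≤ 0.12 μg/mL → susceptible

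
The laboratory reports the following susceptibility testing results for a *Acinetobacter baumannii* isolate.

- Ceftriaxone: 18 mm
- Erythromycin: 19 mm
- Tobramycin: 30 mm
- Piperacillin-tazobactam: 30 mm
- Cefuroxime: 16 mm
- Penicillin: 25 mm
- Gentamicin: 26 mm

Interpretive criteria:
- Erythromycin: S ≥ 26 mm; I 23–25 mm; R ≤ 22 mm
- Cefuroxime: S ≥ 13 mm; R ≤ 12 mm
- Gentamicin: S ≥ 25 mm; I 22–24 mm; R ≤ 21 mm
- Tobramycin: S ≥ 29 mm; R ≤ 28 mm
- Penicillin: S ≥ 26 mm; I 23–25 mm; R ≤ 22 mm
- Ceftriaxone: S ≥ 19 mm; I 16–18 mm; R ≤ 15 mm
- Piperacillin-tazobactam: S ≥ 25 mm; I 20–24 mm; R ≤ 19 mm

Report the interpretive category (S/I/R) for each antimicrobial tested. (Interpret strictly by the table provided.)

Ceftriaxone 18 mm: in 16–18 mm ⇒ Intermediate
Erythromycin 19 mm: ≤ 22 mm → Resistant
Tobramycin: 30 mm is ≥ 29 mm — S
Piperacillin-tazobactam (30 mm) ≥ 25 mm ⇒ susceptible
Cefuroxime 16 mm: ≥ 13 mm ⇒ S
Penicillin 25 mm: in 23–25 mm ⇒ Intermediate
Gentamicin 26 mm: ≥ 25 mm → S

I, R, S, S, S, I, S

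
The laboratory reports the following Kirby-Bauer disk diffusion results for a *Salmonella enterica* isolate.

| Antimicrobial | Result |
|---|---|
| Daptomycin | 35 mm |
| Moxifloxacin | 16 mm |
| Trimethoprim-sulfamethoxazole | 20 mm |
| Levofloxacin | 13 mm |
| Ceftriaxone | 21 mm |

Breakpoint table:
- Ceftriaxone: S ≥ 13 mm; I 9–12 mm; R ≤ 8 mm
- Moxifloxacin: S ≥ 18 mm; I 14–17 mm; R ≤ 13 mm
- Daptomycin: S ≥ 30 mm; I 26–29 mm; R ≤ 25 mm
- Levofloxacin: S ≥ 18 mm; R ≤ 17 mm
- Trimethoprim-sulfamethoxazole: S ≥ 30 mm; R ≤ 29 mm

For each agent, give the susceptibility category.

S, I, R, R, S

Daptomycin: 35 mm is ≥ 30 mm — susceptible
Moxifloxacin (16 mm) in 14–17 mm — intermediate
Trimethoprim-sulfamethoxazole: 20 mm is ≤ 29 mm ⇒ Resistant
Levofloxacin (13 mm) ≤ 17 mm — resistant
Ceftriaxone 21 mm: ≥ 13 mm → susceptible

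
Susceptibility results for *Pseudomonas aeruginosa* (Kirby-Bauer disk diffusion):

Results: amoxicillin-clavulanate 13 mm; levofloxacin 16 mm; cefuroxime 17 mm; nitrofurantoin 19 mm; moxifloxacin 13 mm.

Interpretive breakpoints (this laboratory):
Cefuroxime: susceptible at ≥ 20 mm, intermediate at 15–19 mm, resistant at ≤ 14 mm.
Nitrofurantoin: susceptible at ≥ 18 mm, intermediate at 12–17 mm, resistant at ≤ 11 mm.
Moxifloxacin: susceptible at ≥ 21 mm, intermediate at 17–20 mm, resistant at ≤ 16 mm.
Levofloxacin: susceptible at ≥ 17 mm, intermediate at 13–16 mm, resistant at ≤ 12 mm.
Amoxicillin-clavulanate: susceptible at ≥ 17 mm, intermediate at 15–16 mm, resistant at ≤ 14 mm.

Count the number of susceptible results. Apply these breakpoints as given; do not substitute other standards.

1

Amoxicillin-clavulanate (13 mm) ≤ 14 mm ⇒ R
Levofloxacin (16 mm) in 13–16 mm → I
Cefuroxime 17 mm: in 15–19 mm ⇒ I
Nitrofurantoin (19 mm) ≥ 18 mm ⇒ S
Moxifloxacin: 13 mm is ≤ 16 mm ⇒ resistant
Susceptible: 1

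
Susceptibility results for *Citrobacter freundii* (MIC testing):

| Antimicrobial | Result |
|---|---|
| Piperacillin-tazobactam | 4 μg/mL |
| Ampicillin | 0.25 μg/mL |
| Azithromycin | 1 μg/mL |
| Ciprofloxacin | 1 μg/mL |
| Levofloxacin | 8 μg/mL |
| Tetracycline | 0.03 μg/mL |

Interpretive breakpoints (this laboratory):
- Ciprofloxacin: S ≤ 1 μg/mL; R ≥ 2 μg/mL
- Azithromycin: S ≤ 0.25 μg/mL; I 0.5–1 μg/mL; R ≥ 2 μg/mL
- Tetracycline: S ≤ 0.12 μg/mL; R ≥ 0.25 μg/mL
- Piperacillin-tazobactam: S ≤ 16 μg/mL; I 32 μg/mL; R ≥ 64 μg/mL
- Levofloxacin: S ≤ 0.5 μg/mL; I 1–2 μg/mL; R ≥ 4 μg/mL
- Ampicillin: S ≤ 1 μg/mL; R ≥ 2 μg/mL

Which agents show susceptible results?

Piperacillin-tazobactam: 4 μg/mL is ≤ 16 μg/mL ⇒ S
Ampicillin: 0.25 μg/mL is ≤ 1 μg/mL → susceptible
Azithromycin 1 μg/mL: in 0.5–1 μg/mL ⇒ I
Ciprofloxacin: 1 μg/mL is ≤ 1 μg/mL — Susceptible
Levofloxacin: 8 μg/mL is ≥ 4 μg/mL — R
Tetracycline 0.03 μg/mL: ≤ 0.12 μg/mL ⇒ Susceptible

piperacillin-tazobactam, ampicillin, ciprofloxacin, tetracycline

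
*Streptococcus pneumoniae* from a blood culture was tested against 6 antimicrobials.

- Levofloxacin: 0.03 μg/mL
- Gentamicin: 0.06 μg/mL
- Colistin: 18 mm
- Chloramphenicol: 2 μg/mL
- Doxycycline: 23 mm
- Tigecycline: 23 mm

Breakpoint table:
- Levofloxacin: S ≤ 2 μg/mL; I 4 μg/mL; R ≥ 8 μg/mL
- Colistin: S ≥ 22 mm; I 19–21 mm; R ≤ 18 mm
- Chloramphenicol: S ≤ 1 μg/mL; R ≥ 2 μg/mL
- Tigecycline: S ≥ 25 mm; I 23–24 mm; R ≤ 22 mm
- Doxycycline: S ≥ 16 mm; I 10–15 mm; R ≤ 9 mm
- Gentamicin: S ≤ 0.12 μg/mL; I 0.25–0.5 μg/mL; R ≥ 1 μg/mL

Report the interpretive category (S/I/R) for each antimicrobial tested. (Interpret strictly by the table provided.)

Levofloxacin 0.03 μg/mL: ≤ 2 μg/mL ⇒ susceptible
Gentamicin 0.06 μg/mL: ≤ 0.12 μg/mL ⇒ Susceptible
Colistin (18 mm) ≤ 18 mm → Resistant
Chloramphenicol: 2 μg/mL is ≥ 2 μg/mL → resistant
Doxycycline: 23 mm is ≥ 16 mm → Susceptible
Tigecycline (23 mm) in 23–24 mm → intermediate

S, S, R, R, S, I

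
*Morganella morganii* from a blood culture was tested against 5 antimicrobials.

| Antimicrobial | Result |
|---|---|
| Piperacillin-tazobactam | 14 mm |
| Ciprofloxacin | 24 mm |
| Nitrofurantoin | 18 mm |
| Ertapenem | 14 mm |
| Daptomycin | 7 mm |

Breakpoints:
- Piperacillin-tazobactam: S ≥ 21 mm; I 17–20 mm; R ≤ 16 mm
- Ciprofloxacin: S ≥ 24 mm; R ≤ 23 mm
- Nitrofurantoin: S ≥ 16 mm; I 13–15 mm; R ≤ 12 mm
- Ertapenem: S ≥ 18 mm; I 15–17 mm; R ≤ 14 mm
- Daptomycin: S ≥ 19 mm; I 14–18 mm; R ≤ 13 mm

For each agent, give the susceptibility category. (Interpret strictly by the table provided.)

R, S, S, R, R

Piperacillin-tazobactam (14 mm) ≤ 16 mm → resistant
Ciprofloxacin (24 mm) ≥ 24 mm → susceptible
Nitrofurantoin: 18 mm is ≥ 16 mm ⇒ S
Ertapenem: 14 mm is ≤ 14 mm ⇒ resistant
Daptomycin 7 mm: ≤ 13 mm → Resistant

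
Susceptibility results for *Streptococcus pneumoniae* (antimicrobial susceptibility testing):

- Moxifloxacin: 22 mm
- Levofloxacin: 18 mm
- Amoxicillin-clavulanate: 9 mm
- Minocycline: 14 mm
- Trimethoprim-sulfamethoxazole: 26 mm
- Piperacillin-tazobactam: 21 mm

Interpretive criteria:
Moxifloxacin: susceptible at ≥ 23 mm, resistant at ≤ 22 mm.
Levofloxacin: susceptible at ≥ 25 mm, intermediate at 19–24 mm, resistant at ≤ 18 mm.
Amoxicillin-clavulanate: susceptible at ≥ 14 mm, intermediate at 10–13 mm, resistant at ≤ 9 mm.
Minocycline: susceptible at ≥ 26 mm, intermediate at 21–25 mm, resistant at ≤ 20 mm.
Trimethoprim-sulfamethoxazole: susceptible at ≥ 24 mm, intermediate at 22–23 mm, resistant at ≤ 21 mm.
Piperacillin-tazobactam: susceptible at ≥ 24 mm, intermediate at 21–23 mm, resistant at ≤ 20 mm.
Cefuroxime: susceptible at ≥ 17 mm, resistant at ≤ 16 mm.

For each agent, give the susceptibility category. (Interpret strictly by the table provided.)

Moxifloxacin: 22 mm is ≤ 22 mm ⇒ resistant
Levofloxacin: 18 mm is ≤ 18 mm ⇒ resistant
Amoxicillin-clavulanate: 9 mm is ≤ 9 mm → Resistant
Minocycline (14 mm) ≤ 20 mm — Resistant
Trimethoprim-sulfamethoxazole: 26 mm is ≥ 24 mm → susceptible
Piperacillin-tazobactam (21 mm) in 21–23 mm — Intermediate

R, R, R, R, S, I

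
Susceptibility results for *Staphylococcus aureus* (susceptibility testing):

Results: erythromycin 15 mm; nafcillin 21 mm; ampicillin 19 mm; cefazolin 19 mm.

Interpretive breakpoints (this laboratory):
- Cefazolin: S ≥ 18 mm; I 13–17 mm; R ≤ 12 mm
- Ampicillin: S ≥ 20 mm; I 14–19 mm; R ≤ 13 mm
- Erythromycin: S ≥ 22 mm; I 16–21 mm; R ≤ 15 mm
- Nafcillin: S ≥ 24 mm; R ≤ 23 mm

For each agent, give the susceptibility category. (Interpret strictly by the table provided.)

R, R, I, S

Erythromycin 15 mm: ≤ 15 mm — R
Nafcillin: 21 mm is ≤ 23 mm → R
Ampicillin (19 mm) in 14–19 mm — Intermediate
Cefazolin (19 mm) ≥ 18 mm — Susceptible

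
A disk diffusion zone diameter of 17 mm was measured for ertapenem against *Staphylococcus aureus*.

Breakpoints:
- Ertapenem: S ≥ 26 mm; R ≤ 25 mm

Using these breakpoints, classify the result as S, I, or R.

R

Ertapenem (17 mm) ≤ 25 mm → R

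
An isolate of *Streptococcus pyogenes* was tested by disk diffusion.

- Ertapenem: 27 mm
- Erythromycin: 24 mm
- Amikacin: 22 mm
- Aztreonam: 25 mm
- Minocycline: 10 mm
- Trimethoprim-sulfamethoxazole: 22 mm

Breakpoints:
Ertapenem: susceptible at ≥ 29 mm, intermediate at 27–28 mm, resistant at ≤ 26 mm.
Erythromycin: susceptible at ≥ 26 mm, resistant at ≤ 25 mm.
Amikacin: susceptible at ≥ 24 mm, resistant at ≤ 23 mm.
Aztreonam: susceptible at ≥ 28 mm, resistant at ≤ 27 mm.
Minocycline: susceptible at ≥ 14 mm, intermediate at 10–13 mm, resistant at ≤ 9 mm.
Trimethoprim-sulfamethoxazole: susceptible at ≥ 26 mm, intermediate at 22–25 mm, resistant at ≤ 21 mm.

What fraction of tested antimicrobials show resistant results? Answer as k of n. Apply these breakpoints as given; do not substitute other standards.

Ertapenem 27 mm: in 27–28 mm ⇒ intermediate
Erythromycin: 24 mm is ≤ 25 mm → Resistant
Amikacin (22 mm) ≤ 23 mm → R
Aztreonam 25 mm: ≤ 27 mm ⇒ resistant
Minocycline (10 mm) in 10–13 mm — intermediate
Trimethoprim-sulfamethoxazole (22 mm) in 22–25 mm → I
Resistant: 3/6

3 of 6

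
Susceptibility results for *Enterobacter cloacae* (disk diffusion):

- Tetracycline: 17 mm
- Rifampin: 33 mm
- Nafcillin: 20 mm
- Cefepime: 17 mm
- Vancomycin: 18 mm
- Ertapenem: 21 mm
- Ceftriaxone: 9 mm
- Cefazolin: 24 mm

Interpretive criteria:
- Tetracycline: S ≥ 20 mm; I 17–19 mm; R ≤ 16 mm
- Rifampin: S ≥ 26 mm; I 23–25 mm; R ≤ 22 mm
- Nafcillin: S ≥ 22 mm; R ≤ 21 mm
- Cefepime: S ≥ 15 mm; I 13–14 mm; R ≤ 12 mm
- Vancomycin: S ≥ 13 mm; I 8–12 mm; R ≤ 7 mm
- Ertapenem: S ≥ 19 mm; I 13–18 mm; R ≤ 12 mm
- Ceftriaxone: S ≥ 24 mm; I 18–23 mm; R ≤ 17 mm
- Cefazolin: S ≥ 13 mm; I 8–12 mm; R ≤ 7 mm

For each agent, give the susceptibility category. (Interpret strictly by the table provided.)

Tetracycline (17 mm) in 17–19 mm → I
Rifampin (33 mm) ≥ 26 mm → S
Nafcillin (20 mm) ≤ 21 mm — resistant
Cefepime (17 mm) ≥ 15 mm — susceptible
Vancomycin 18 mm: ≥ 13 mm ⇒ susceptible
Ertapenem: 21 mm is ≥ 19 mm → Susceptible
Ceftriaxone 9 mm: ≤ 17 mm — resistant
Cefazolin (24 mm) ≥ 13 mm → Susceptible

I, S, R, S, S, S, R, S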